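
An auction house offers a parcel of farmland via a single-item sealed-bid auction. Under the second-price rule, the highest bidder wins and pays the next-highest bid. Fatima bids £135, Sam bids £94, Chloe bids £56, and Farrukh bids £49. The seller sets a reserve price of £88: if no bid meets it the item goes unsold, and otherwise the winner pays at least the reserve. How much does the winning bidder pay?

Bids in descending order: Fatima £135, then Sam £94, then Chloe £56, then Farrukh £49.
Fatima has the highest bid, so Fatima wins.
The second-highest bid is £94, which exceeds the reserve, so that sets the price.

£94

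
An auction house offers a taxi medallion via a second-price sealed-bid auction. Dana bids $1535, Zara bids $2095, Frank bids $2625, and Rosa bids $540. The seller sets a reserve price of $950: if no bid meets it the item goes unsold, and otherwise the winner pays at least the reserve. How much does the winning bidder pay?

Price paid: $2095.

Bids in descending order: Frank $2625; Zara $2095; Dana $1535; Rosa $540.
Frank has the highest bid, so Frank wins.
The second-highest bid is $2095, which exceeds the reserve, so that sets the price.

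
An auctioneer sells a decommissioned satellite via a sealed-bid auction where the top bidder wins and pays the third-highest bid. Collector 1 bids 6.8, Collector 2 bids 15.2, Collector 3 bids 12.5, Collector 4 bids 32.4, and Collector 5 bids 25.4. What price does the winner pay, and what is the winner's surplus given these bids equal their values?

The winner pays 15.2 for a surplus of 17.2.

Ranking the bids: Collector 4 32.4, then Collector 5 25.4, then Collector 2 15.2, then Collector 3 12.5, then Collector 1 6.8.
Collector 4 is the highest bidder, so Collector 4 wins.
Under the third-price rule, the price is the third-highest bid: 15.2.
Surplus = 32.4 − 15.2 = 17.2.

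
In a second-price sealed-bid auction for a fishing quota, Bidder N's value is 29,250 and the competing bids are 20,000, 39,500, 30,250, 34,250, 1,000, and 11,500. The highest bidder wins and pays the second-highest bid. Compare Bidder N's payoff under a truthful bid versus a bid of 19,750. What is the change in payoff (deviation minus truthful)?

0

The highest competing bid is 39,500.
Bidding truthfully at 29,250: the top bid is 39,500 (a rival), so Bidder N loses. Payoff = 0.
Bidding 19,750: the top bid is 39,500 (a rival), so Bidder N loses. Payoff = 0.
Change = 0 − 0 = 0.
The bid only affects whether you win, not the price — here both bids land on the same side of the top rival bid, so the deviation is payoff-neutral.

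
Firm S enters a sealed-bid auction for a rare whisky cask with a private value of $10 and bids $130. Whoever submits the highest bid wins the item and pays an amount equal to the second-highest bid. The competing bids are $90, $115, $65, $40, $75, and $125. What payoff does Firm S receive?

Firm S's payoff: -$115.

Highest competing bid: $125.
Firm S's bid $130 is the highest overall, so Firm S wins and pays the second-highest bid, $125.
Payoff = value − price = $10 − $125 = -$115.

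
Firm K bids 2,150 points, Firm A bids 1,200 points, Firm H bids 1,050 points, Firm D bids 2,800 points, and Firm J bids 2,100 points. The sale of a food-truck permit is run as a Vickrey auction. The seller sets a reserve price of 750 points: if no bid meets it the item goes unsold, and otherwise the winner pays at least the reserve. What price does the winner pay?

Sorted high to low: Firm D 2,800 points > Firm K 2,150 points > Firm J 2,100 points > Firm A 1,200 points > Firm H 1,050 points.
Firm D has the highest bid, so Firm D wins.
The second-highest bid is 2,150 points, which exceeds the reserve, so that sets the price.

Price paid: 2,150 points.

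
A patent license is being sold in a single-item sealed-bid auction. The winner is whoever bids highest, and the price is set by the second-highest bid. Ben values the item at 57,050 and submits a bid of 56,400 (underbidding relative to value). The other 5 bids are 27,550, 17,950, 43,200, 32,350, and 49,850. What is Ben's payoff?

Highest competing bid: 49,850.
Ben's bid 56,400 is the highest overall, so Ben wins and pays the second-highest bid, 49,850.
Payoff = value − price = 57,050 − 49,850 = 7,200.

Ben's payoff: 7,200.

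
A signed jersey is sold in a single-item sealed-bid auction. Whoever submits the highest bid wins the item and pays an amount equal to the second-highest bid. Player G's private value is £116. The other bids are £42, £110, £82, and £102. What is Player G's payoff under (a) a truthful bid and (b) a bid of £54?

The highest competing bid is £110.
Bidding truthfully at £116: Player G has the top bid, wins, and pays the second-highest bid £110. Payoff = £116 − £110 = £6.
Bidding £54: the top bid is £110 (a rival), so Player G loses. Payoff = £0.
This is the dominant-strategy logic: truthful bidding weakly beats any alternative.

Truthful: £6; alternative: £0.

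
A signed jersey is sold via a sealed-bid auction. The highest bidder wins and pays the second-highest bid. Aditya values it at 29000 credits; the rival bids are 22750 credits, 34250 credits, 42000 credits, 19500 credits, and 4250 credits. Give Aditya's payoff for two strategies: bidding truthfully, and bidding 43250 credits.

(a) 0 credits  (b) -13000 credits

The highest competing bid is 42000 credits.
Bidding truthfully at 29000 credits: the top bid is 42000 credits (a rival), so Aditya loses. Payoff = 0 credits.
Bidding 43250 credits: Aditya has the top bid, wins, and pays the second-highest bid 42000 credits. Payoff = 29000 credits − 42000 credits = -13000 credits.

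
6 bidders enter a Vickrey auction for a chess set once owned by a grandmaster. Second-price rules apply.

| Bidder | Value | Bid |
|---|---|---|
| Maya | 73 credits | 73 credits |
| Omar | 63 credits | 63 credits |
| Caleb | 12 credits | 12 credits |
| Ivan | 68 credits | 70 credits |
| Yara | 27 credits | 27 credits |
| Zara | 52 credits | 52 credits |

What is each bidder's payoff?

Maya 3 credits, Omar 0 credits, Caleb 0 credits, Ivan 0 credits, Yara 0 credits, Zara 0 credits.

Ranking the bids: Maya 73 credits > Ivan 70 credits > Omar 63 credits > Zara 52 credits > Yara 27 credits > Caleb 12 credits.
Maya has the top bid and wins; the price is the second-highest bid, 70 credits.
Maya's payoff = 73 credits − 70 credits = 3 credits. All other bidders lose, so their payoff is 0.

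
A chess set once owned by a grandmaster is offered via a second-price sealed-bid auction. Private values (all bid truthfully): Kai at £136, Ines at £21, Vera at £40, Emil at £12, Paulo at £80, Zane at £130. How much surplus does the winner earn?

Winner's surplus: £6.

Ranking the bids: Kai £136; Zane £130; Paulo £80; Vera £40; Ines £21; Emil £12.
Kai wins with the top bid and pays the second-highest, £130.
Surplus = £136 − £130 = £6.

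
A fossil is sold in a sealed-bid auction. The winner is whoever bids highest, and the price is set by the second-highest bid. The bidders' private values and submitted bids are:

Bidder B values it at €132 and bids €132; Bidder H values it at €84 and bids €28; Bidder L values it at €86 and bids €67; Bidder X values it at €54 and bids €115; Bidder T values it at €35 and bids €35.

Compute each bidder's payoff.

Bidder B €17, Bidder H €0, Bidder L €0, Bidder X €0, Bidder T €0.

Bids in descending order: Bidder B €132 > Bidder X €115 > Bidder L €67 > Bidder T €35 > Bidder H €28.
Bidder B has the top bid and wins; the price is the second-highest bid, €115.
Bidder B's payoff = €132 − €115 = €17. All other bidders lose, so their payoff is 0.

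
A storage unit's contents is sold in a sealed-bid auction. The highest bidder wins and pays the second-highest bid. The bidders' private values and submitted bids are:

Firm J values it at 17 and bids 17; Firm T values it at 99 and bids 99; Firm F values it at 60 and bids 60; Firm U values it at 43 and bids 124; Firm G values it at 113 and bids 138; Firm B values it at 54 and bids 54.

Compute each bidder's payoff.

Ranking the bids: Firm G 138; Firm U 124; Firm T 99; Firm F 60; Firm B 54; Firm J 17.
Firm G has the top bid and wins; the price is the second-highest bid, 124.
Firm G's payoff = 113 − 124 = -11. All other bidders lose, so their payoff is 0.

Payoffs: Firm J 0, Firm T 0, Firm F 0, Firm U 0, Firm G -11, Firm B 0.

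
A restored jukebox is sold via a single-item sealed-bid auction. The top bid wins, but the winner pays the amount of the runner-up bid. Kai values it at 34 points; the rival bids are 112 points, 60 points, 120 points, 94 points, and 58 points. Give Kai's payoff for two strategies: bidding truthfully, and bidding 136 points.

Truthful: 0 points; alternative: -86 points.

The highest competing bid is 120 points.
Bidding truthfully at 34 points: the top bid is 120 points (a rival), so Kai loses. Payoff = 0 points.
Bidding 136 points: Kai has the top bid, wins, and pays the second-highest bid 120 points. Payoff = 34 points − 120 points = -86 points.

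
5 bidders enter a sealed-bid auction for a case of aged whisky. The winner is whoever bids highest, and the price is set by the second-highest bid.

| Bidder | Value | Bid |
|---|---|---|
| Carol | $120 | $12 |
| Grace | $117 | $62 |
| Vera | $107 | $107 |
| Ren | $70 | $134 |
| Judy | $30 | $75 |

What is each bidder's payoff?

Bids in descending order: Ren $134; Vera $107; Judy $75; Grace $62; Carol $12.
Ren has the top bid and wins; the price is the second-highest bid, $107.
Ren's payoff = $70 − $107 = -$37. All other bidders lose, so their payoff is 0.

Payoffs: Carol $0, Grace $0, Vera $0, Ren -$37, Judy $0.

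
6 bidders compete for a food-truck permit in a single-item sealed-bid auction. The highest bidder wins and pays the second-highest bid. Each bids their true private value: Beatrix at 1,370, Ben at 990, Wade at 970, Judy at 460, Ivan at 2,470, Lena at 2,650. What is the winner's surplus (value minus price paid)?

180

Bids in descending order: Lena 2,650; Ivan 2,470; Beatrix 1,370; Ben 990; Wade 970; Judy 460.
Lena wins with the top bid and pays the second-highest, 2,470.
Surplus = 2,650 − 2,470 = 180.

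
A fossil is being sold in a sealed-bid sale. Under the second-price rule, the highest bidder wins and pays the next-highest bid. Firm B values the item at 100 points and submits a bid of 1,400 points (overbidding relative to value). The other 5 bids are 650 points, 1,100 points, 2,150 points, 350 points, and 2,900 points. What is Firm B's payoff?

Highest competing bid: 2,900 points.
Firm B's bid 1,400 points is not the highest, so Firm B loses, pays nothing, and earns zero payoff.

Firm B's payoff: 0 points.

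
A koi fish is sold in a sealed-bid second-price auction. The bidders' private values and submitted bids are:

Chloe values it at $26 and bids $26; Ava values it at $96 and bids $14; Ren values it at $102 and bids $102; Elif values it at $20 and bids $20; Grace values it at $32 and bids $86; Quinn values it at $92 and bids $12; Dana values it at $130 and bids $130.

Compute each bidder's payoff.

Chloe $0, Ava $0, Ren $0, Elif $0, Grace $0, Quinn $0, Dana $28.

Ordered from highest: Dana $130 > Ren $102 > Grace $86 > Chloe $26 > Elif $20 > Ava $14 > Quinn $12.
Dana has the top bid and wins; the price is the second-highest bid, $102.
Dana's payoff = $130 − $102 = $28. All other bidders lose, so their payoff is 0.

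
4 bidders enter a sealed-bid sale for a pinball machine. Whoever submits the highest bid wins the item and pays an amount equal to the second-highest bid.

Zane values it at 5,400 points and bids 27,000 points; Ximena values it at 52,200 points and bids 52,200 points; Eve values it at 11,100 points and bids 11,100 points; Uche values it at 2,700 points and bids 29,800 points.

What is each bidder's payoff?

Ordered from highest: Ximena 52,200 points > Uche 29,800 points > Zane 27,000 points > Eve 11,100 points.
Ximena has the top bid and wins; the price is the second-highest bid, 29,800 points.
Ximena's payoff = 52,200 points − 29,800 points = 22,400 points. All other bidders lose, so their payoff is 0.

Zane 0 points, Ximena 22,400 points, Eve 0 points, Uche 0 points.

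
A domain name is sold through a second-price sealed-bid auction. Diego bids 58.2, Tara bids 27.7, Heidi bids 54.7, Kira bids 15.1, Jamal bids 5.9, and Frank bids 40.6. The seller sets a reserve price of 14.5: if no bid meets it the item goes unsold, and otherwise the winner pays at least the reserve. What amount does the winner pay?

Bids in descending order: Diego 58.2, then Heidi 54.7, then Frank 40.6, then Tara 27.7, then Kira 15.1, then Jamal 5.9.
Diego has the highest bid, so Diego wins.
The second-highest bid is 54.7, which exceeds the reserve, so that sets the price.

54.7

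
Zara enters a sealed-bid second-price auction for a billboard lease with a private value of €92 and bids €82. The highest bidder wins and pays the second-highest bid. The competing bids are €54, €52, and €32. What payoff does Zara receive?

€38

Highest competing bid: €54.
Zara's bid €82 is the highest overall, so Zara wins and pays the second-highest bid, €54.
Payoff = value − price = €92 − €54 = €38.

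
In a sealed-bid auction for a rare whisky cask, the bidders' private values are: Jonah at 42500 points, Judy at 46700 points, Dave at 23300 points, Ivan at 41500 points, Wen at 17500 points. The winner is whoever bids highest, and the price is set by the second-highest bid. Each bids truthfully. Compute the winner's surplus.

Ordered from highest: Judy 46700 points, then Jonah 42500 points, then Ivan 41500 points, then Dave 23300 points, then Wen 17500 points.
Judy wins with the top bid and pays the second-highest, 42500 points.
Surplus = 46700 points − 42500 points = 4200 points.

Winner's surplus: 4200 points.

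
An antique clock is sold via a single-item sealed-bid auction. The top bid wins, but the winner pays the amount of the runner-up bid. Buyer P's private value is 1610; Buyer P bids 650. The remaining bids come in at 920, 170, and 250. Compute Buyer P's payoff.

Payoff = 0.

Highest competing bid: 920.
Buyer P's bid 650 is not the highest, so Buyer P loses, pays nothing, and earns zero payoff.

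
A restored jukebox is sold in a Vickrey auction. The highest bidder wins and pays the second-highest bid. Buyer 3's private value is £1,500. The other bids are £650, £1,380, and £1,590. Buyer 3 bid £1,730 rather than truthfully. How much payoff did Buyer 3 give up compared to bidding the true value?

Payoff forgone: £90.

The highest competing bid is £1,590.
Bidding truthfully at £1,500: the top bid is £1,590 (a rival), so Buyer 3 loses. Payoff = £0.
Bidding £1,730: Buyer 3 has the top bid, wins, and pays the second-highest bid £1,590. Payoff = £1,500 − £1,590 = -£90.
Regret = truthful payoff − actual payoff = £0 − -£90 = £90.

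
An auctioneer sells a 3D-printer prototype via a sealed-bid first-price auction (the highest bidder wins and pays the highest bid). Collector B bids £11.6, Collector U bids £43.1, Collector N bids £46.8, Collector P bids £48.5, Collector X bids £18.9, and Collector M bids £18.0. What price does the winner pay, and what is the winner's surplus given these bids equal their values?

Ranking the bids: Collector P £48.5; Collector N £46.8; Collector U £43.1; Collector X £18.9; Collector M £18.0; Collector B £11.6.
Collector P is the highest bidder, so Collector P wins.
Under the first-price rule, the price is the highest bid: £48.5.
Surplus = £48.5 − £48.5 = £0.0.

Price £48.5; surplus £0.0.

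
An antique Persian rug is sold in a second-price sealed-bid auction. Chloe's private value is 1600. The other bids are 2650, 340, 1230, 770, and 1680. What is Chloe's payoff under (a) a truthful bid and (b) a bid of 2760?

The highest competing bid is 2650.
Bidding truthfully at 1600: the top bid is 2650 (a rival), so Chloe loses. Payoff = 0.
Bidding 2760: Chloe has the top bid, wins, and pays the second-highest bid 2650. Payoff = 1600 − 2650 = -1050.
This is the dominant-strategy logic: truthful bidding weakly beats any alternative.

Truthful: 0; alternative: -1050.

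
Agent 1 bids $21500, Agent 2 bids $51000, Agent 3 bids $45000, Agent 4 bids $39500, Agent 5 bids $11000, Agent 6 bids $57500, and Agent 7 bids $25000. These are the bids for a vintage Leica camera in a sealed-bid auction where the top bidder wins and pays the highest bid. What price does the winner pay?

$57500

Sorted high to low: Agent 6 $57500, then Agent 2 $51000, then Agent 3 $45000, then Agent 4 $39500, then Agent 7 $25000, then Agent 1 $21500, then Agent 5 $11000.
Agent 6 is the highest bidder, so Agent 6 wins.
Under the first-price rule, the price is the highest bid: $57500.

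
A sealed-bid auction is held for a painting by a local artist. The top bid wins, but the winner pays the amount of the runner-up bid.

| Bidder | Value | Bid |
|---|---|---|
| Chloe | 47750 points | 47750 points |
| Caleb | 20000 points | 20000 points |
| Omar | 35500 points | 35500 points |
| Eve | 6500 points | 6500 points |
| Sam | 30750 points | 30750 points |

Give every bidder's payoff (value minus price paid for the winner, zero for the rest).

Bids in descending order: Chloe 47750 points, then Omar 35500 points, then Sam 30750 points, then Caleb 20000 points, then Eve 6500 points.
Chloe has the top bid and wins; the price is the second-highest bid, 35500 points.
Chloe's payoff = 47750 points − 35500 points = 12250 points. All other bidders lose, so their payoff is 0.

Payoffs: Chloe 12250 points, Caleb 0 points, Omar 0 points, Eve 0 points, Sam 0 points.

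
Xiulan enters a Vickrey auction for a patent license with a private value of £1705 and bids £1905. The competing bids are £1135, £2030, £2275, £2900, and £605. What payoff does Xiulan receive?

Highest competing bid: £2900.
Xiulan's bid £1905 is not the highest, so Xiulan loses, pays nothing, and earns zero payoff.

Payoff = £0.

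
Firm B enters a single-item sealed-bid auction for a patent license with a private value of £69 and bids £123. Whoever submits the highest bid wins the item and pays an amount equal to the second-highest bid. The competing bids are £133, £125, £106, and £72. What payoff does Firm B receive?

Firm B's payoff: £0.

Highest competing bid: £133.
Firm B's bid £123 is not the highest, so Firm B loses, pays nothing, and earns zero payoff.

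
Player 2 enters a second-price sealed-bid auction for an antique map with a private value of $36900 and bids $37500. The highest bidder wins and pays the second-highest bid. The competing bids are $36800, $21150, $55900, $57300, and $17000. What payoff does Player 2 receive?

The bidder's payoff: $0.

Highest competing bid: $57300.
Player 2's bid $37500 is not the highest, so Player 2 loses, pays nothing, and earns zero payoff.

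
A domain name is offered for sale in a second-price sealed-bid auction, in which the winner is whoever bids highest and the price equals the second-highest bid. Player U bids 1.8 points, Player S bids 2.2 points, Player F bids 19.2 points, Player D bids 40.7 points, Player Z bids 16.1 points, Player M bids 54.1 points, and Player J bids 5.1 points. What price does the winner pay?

The winner pays 40.7 points.

Sorted high to low: Player M 54.1 points, then Player D 40.7 points, then Player F 19.2 points, then Player Z 16.1 points, then Player J 5.1 points, then Player S 2.2 points, then Player U 1.8 points.
Player M is the highest bidder, so Player M wins.
Under the second-price rule, the price is the second-highest bid: 40.7 points.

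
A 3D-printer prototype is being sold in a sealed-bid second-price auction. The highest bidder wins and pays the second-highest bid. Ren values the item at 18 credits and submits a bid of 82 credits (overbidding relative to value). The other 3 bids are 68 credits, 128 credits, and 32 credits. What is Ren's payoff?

Highest competing bid: 128 credits.
Ren's bid 82 credits is not the highest, so Ren loses, pays nothing, and earns zero payoff.

Payoff = 0 credits.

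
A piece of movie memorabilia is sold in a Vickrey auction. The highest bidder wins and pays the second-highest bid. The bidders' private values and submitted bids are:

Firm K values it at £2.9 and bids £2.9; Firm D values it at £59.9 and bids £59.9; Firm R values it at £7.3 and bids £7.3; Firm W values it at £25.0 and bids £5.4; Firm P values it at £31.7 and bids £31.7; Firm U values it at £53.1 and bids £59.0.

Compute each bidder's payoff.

Firm K £0.0, Firm D £0.9, Firm R £0.0, Firm W £0.0, Firm P £0.0, Firm U £0.0.

Ranking the bids: Firm D £59.9 > Firm U £59.0 > Firm P £31.7 > Firm R £7.3 > Firm W £5.4 > Firm K £2.9.
Firm D has the top bid and wins; the price is the second-highest bid, £59.0.
Firm D's payoff = £59.9 − £59.0 = £0.9. All other bidders lose, so their payoff is 0.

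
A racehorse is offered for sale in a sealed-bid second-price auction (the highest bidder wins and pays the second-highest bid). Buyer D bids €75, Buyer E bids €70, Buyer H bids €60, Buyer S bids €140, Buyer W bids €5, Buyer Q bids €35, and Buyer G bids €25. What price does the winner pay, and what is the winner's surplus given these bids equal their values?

Ranking the bids: Buyer S €140, then Buyer D €75, then Buyer E €70, then Buyer H €60, then Buyer Q €35, then Buyer G €25, then Buyer W €5.
Buyer S is the highest bidder, so Buyer S wins.
Under the second-price rule, the price is the second-highest bid: €75.
Surplus = €140 − €75 = €65.

The winner pays €75 for a surplus of €65.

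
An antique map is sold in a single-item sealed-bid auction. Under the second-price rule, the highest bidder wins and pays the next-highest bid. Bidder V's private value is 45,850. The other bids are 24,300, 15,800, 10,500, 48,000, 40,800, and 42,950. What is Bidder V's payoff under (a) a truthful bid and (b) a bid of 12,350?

The highest competing bid is 48,000.
Bidding truthfully at 45,850: the top bid is 48,000 (a rival), so Bidder V loses. Payoff = 0.
Bidding 12,350: the top bid is 48,000 (a rival), so Bidder V loses. Payoff = 0.
The bid only affects whether you win, not the price — here both bids land on the same side of the top rival bid, so the deviation is payoff-neutral.

(a) 0  (b) 0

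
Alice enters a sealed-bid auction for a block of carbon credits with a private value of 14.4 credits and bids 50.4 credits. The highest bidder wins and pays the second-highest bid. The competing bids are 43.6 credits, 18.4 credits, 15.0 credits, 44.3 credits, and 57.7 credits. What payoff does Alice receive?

0.0 credits

Highest competing bid: 57.7 credits.
Alice's bid 50.4 credits is not the highest, so Alice loses, pays nothing, and earns zero payoff.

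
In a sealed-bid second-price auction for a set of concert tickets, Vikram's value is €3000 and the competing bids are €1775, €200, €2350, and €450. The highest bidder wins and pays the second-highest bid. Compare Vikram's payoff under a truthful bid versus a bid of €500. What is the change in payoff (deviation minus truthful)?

The highest competing bid is €2350.
Bidding truthfully at €3000: Vikram has the top bid, wins, and pays the second-highest bid €2350. Payoff = €3000 − €2350 = €650.
Bidding €500: the top bid is €2350 (a rival), so Vikram loses. Payoff = €0.
Change = €0 − €650 = -€650.
This is the dominant-strategy logic: truthful bidding weakly beats any alternative.

Payoff change: -€650.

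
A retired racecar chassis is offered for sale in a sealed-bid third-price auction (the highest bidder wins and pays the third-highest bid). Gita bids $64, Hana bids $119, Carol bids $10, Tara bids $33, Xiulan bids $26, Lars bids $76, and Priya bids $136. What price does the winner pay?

Sorted high to low: Priya $136; Hana $119; Lars $76; Gita $64; Tara $33; Xiulan $26; Carol $10.
Priya is the highest bidder, so Priya wins.
Under the third-price rule, the price is the third-highest bid: $76.

Price paid: $76.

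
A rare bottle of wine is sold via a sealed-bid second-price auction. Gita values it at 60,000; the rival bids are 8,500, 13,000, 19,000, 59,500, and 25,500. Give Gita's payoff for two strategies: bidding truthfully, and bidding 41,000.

(a) 500  (b) 0

The highest competing bid is 59,500.
Bidding truthfully at 60,000: Gita has the top bid, wins, and pays the second-highest bid 59,500. Payoff = 60,000 − 59,500 = 500.
Bidding 41,000: the top bid is 59,500 (a rival), so Gita loses. Payoff = 0.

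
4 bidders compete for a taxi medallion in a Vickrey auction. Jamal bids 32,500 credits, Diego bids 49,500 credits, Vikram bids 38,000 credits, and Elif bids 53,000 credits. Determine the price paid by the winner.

Bids in descending order: Elif 53,000 credits; Diego 49,500 credits; Vikram 38,000 credits; Jamal 32,500 credits.
Elif has the highest bid, so Elif wins.
The second-highest bid is 49,500 credits, so that is what Elif pays.

49,500 credits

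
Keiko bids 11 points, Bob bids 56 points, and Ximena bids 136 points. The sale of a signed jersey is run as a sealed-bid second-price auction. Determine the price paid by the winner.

56 points

Ranking the bids: Ximena 136 points, then Bob 56 points, then Keiko 11 points.
Ximena has the highest bid, so Ximena wins.
The second-highest bid is 56 points, so that is what Ximena pays.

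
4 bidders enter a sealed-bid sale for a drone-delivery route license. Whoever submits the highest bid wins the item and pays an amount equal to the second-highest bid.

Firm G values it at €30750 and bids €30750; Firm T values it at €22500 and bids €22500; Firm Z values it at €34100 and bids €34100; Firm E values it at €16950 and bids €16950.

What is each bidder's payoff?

Ordered from highest: Firm Z €34100 > Firm G €30750 > Firm T €22500 > Firm E €16950.
Firm Z has the top bid and wins; the price is the second-highest bid, €30750.
Firm Z's payoff = €34100 − €30750 = €3350. All other bidders lose, so their payoff is 0.

Payoffs: Firm G €0, Firm T €0, Firm Z €3350, Firm E €0.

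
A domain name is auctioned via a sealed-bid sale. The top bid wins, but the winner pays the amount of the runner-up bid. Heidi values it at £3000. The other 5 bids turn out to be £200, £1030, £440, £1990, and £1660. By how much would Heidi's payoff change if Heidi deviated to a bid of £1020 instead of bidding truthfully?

-£1010

The highest competing bid is £1990.
Bidding truthfully at £3000: Heidi has the top bid, wins, and pays the second-highest bid £1990. Payoff = £3000 − £1990 = £1010.
Bidding £1020: the top bid is £1990 (a rival), so Heidi loses. Payoff = £0.
Change = £0 − £1010 = -£1010.
Deviating from a truthful bid can only lose payoff in a second-price auction — never gain.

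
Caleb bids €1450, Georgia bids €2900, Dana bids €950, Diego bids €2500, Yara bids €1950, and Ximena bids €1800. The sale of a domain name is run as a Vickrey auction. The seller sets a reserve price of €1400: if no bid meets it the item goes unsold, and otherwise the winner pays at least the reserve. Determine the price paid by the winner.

Bids in descending order: Georgia €2900 > Diego €2500 > Yara €1950 > Ximena €1800 > Caleb €1450 > Dana €950.
Georgia has the highest bid, so Georgia wins.
The second-highest bid is €2500, which exceeds the reserve, so that sets the price.

Price paid: €2500.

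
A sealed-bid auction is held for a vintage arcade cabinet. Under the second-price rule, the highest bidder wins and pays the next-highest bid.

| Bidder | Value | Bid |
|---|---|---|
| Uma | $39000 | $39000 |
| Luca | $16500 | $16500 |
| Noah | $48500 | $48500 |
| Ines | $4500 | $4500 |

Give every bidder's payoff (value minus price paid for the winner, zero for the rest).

Payoffs: Uma $0, Luca $0, Noah $9500, Ines $0.

Sorted high to low: Noah $48500; Uma $39000; Luca $16500; Ines $4500.
Noah has the top bid and wins; the price is the second-highest bid, $39000.
Noah's payoff = $48500 − $39000 = $9500. All other bidders lose, so their payoff is 0.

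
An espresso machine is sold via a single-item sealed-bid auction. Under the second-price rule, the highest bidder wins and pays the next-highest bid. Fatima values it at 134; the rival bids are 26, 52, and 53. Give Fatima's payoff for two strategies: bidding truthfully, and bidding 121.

Truthful: 81; alternative: 81.

The highest competing bid is 53.
Bidding truthfully at 134: Fatima has the top bid, wins, and pays the second-highest bid 53. Payoff = 134 − 53 = 81.
Bidding 121: Fatima has the top bid, wins, and pays the second-highest bid 53. Payoff = 134 − 53 = 81.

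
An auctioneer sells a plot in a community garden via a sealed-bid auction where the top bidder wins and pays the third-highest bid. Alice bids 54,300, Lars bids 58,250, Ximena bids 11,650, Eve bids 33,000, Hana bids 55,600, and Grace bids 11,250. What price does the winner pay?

Ranking the bids: Lars 58,250, then Hana 55,600, then Alice 54,300, then Eve 33,000, then Ximena 11,650, then Grace 11,250.
Lars is the highest bidder, so Lars wins.
Under the third-price rule, the price is the third-highest bid: 54,300.

Price paid: 54,300.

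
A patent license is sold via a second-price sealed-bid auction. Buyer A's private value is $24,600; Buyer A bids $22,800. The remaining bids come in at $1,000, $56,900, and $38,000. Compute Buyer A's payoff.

Highest competing bid: $56,900.
Buyer A's bid $22,800 is not the highest, so Buyer A loses, pays nothing, and earns zero payoff.

Buyer A's payoff: $0.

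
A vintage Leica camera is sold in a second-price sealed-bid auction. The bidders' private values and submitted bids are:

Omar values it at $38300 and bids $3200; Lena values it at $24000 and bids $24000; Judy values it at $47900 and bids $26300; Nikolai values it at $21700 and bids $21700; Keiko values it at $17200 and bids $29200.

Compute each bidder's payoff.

Bids in descending order: Keiko $29200 > Judy $26300 > Lena $24000 > Nikolai $21700 > Omar $3200.
Keiko has the top bid and wins; the price is the second-highest bid, $26300.
Keiko's payoff = $17200 − $26300 = -$9100. All other bidders lose, so their payoff is 0.

Payoffs: Omar $0, Lena $0, Judy $0, Nikolai $0, Keiko -$9100.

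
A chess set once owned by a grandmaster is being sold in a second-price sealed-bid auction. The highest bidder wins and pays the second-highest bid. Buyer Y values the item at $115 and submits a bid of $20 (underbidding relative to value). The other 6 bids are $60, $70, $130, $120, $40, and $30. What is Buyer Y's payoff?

Highest competing bid: $130.
Buyer Y's bid $20 is not the highest, so Buyer Y loses, pays nothing, and earns zero payoff.

Payoff = $0.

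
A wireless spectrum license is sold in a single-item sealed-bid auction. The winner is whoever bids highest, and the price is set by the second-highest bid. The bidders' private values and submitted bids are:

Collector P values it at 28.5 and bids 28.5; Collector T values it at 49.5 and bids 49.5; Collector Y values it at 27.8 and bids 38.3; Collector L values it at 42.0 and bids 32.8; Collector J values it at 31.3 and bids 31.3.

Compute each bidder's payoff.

Ranking the bids: Collector T 49.5, then Collector Y 38.3, then Collector L 32.8, then Collector J 31.3, then Collector P 28.5.
Collector T has the top bid and wins; the price is the second-highest bid, 38.3.
Collector T's payoff = 49.5 − 38.3 = 11.2. All other bidders lose, so their payoff is 0.

Payoffs: Collector P 0.0, Collector T 11.2, Collector Y 0.0, Collector L 0.0, Collector J 0.0.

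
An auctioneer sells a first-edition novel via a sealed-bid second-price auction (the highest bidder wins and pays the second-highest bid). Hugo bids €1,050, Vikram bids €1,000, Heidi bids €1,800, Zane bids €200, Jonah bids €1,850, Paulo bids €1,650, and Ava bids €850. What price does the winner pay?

Price paid: €1,800.

Ranking the bids: Jonah €1,850, then Heidi €1,800, then Paulo €1,650, then Hugo €1,050, then Vikram €1,000, then Ava €850, then Zane €200.
Jonah is the highest bidder, so Jonah wins.
Under the second-price rule, the price is the second-highest bid: €1,800.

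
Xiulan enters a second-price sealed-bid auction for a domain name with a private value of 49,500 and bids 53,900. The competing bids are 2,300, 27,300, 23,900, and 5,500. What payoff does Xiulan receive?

Payoff = 22,200.

Highest competing bid: 27,300.
Xiulan's bid 53,900 is the highest overall, so Xiulan wins and pays the second-highest bid, 27,300.
Payoff = value − price = 49,500 − 27,300 = 22,200.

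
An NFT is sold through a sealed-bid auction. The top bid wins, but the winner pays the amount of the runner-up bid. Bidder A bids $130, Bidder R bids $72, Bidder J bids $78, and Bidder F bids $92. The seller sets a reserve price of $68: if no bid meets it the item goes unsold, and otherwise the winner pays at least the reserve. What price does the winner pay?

Sorted high to low: Bidder A $130 > Bidder F $92 > Bidder J $78 > Bidder R $72.
Bidder A has the highest bid, so Bidder A wins.
The second-highest bid is $92, which exceeds the reserve, so that sets the price.

The winner pays $92.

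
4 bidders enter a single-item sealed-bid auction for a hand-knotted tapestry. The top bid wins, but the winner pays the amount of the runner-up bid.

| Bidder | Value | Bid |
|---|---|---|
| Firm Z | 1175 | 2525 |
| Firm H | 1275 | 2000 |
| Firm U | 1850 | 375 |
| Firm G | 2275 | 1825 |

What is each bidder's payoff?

Firm Z -825, Firm H 0, Firm U 0, Firm G 0.

Ranking the bids: Firm Z 2525 > Firm H 2000 > Firm G 1825 > Firm U 375.
Firm Z has the top bid and wins; the price is the second-highest bid, 2000.
Firm Z's payoff = 1175 − 2000 = -825. All other bidders lose, so their payoff is 0.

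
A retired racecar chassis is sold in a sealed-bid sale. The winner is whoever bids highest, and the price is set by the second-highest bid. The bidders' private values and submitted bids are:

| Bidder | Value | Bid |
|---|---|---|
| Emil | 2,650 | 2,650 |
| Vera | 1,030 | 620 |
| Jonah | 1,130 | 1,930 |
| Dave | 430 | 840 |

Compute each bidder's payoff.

Sorted high to low: Emil 2,650, then Jonah 1,930, then Dave 840, then Vera 620.
Emil has the top bid and wins; the price is the second-highest bid, 1,930.
Emil's payoff = 2,650 − 1,930 = 720. All other bidders lose, so their payoff is 0.

Emil 720, Vera 0, Jonah 0, Dave 0.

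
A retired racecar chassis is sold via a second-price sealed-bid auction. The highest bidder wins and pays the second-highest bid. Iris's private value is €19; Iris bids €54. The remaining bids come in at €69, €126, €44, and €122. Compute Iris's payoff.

Payoff = €0.

Highest competing bid: €126.
Iris's bid €54 is not the highest, so Iris loses, pays nothing, and earns zero payoff.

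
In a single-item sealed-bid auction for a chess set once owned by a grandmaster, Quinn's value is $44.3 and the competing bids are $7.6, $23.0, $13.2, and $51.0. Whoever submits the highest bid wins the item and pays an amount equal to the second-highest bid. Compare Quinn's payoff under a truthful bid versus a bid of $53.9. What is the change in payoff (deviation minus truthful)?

The highest competing bid is $51.0.
Bidding truthfully at $44.3: the top bid is $51.0 (a rival), so Quinn loses. Payoff = $0.0.
Bidding $53.9: Quinn has the top bid, wins, and pays the second-highest bid $51.0. Payoff = $44.3 − $51.0 = -$6.7.
Change = -$6.7 − $0.0 = -$6.7.
This is the dominant-strategy logic: truthful bidding weakly beats any alternative.

Payoff change: -$6.7.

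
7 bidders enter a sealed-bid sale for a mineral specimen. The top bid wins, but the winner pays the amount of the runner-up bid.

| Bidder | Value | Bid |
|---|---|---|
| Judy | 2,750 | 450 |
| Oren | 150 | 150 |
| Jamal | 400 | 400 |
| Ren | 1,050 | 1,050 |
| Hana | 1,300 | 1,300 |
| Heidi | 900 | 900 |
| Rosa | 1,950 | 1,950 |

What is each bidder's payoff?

Payoffs: Judy 0, Oren 0, Jamal 0, Ren 0, Hana 0, Heidi 0, Rosa 650.

Sorted high to low: Rosa 1,950 > Hana 1,300 > Ren 1,050 > Heidi 900 > Judy 450 > Jamal 400 > Oren 150.
Rosa has the top bid and wins; the price is the second-highest bid, 1,300.
Rosa's payoff = 1,950 − 1,300 = 650. All other bidders lose, so their payoff is 0.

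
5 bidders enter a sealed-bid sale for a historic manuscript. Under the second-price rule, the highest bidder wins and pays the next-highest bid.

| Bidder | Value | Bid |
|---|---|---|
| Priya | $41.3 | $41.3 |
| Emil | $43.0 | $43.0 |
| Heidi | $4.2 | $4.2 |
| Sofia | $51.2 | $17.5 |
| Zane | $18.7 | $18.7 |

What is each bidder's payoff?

Bids in descending order: Emil $43.0, then Priya $41.3, then Zane $18.7, then Sofia $17.5, then Heidi $4.2.
Emil has the top bid and wins; the price is the second-highest bid, $41.3.
Emil's payoff = $43.0 − $41.3 = $1.7. All other bidders lose, so their payoff is 0.

Priya $0.0, Emil $1.7, Heidi $0.0, Sofia $0.0, Zane $0.0.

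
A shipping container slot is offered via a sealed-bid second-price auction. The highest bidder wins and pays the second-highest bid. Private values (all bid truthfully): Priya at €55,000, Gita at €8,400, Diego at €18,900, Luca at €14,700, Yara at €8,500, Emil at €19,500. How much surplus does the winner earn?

Surplus = €35,500.

Bids in descending order: Priya €55,000 > Emil €19,500 > Diego €18,900 > Luca €14,700 > Yara €8,500 > Gita €8,400.
Priya wins with the top bid and pays the second-highest, €19,500.
Surplus = €55,000 − €19,500 = €35,500.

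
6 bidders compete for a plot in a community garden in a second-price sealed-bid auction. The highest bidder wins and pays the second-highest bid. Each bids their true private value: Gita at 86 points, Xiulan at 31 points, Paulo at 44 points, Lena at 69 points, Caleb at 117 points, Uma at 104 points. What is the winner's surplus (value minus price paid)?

Surplus = 13 points.

Ranking the bids: Caleb 117 points; Uma 104 points; Gita 86 points; Lena 69 points; Paulo 44 points; Xiulan 31 points.
Caleb wins with the top bid and pays the second-highest, 104 points.
Surplus = 117 points − 104 points = 13 points.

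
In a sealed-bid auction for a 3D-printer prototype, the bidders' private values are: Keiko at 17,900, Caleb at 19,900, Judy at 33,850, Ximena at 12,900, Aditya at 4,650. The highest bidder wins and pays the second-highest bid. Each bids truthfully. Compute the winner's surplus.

Winner's surplus: 13,950.

Ordered from highest: Judy 33,850 > Caleb 19,900 > Keiko 17,900 > Ximena 12,900 > Aditya 4,650.
Judy wins with the top bid and pays the second-highest, 19,900.
Surplus = 33,850 − 19,900 = 13,950.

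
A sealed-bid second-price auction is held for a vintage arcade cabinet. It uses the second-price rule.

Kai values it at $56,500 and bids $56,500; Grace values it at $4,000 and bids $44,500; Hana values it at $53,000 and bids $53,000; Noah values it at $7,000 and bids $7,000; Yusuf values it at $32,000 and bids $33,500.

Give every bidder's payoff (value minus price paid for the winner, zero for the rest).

Sorted high to low: Kai $56,500; Hana $53,000; Grace $44,500; Yusuf $33,500; Noah $7,000.
Kai has the top bid and wins; the price is the second-highest bid, $53,000.
Kai's payoff = $56,500 − $53,000 = $3,500. All other bidders lose, so their payoff is 0.

Kai $3,500, Grace $0, Hana $0, Noah $0, Yusuf $0.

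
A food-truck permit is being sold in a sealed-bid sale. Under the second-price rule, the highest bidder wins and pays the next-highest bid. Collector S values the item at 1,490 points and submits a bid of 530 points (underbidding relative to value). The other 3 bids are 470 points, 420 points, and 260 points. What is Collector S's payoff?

Highest competing bid: 470 points.
Collector S's bid 530 points is the highest overall, so Collector S wins and pays the second-highest bid, 470 points.
Payoff = value − price = 1,490 points − 470 points = 1,020 points.

Payoff = 1,020 points.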